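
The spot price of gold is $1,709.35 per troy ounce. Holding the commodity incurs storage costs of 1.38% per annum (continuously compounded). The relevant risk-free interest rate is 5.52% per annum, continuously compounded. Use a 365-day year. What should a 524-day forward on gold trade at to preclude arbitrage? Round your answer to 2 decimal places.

Net carry = r + u − y = 0.0552 + 0.0138 − 0.0000 = 0.0690
F = S·e^((r+u−y)T) = 1709.35 · e^(0.0690 × 524/365) = 1709.35 · e^0.09905753
= 1709.35 × 1.10412982 = $1,887.34 per troy ounce

$1,887.34 per troy ounce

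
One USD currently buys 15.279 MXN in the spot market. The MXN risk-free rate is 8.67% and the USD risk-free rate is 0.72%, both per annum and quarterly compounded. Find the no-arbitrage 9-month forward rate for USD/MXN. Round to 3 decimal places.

16.207

By covered interest parity, F = S · (1+r_MXN/4)^(4T) / (1+r_USD/4)^(4T)
= 15.279 × 1.066445 / 1.005410 = 15.279 × 1.060707
F = 16.207 MXN per USD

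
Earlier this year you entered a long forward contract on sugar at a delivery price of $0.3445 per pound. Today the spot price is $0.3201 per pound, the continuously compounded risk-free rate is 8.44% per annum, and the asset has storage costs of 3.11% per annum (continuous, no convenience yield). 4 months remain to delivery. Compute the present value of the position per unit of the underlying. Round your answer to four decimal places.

-$0.0115 per pound

Current fair forward for the remaining 4 months: F = S·e^((r + u)·T), (r + u) = 0.0844 + 0.0311 = 0.1155
F = 0.3201 · e^(0.1155 × 4/12) = 0.3201 × 1.039251 = 0.3327
Value of long forward = (F − K)·e^(−rT) = (0.3327 − 0.3445) · e^(−0.0844·4/12)
= -0.0118 × 0.972259 = -0.0115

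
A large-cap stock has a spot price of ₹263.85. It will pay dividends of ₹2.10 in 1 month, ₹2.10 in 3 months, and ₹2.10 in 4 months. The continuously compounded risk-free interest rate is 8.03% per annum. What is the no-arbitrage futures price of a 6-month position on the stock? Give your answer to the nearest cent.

₹268.22

PV(dividends) I = 2.10·e^(−0.0803·1/12) + 2.10·e^(−0.0803·3/12) + 2.10·e^(−0.0803·4/12)
I = 2.0860 + 2.0583 + 2.0445 = 6.1888
F = (S − I)·e^(rT) = (263.85 − 6.1888) · e^(0.0803·6/12)
= 257.6612 · e^0.040150 = 257.6612 × 1.040967 = ₹268.22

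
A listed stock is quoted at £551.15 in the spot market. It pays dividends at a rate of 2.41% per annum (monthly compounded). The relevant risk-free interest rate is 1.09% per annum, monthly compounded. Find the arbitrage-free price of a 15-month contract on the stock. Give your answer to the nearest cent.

F = S · (1+r/12)^(12T) / (1+q/12)^(12T)
= 551.15 × 1.013712 / 1.030552 = 551.15 × 0.983659
F = £542.14

£542.14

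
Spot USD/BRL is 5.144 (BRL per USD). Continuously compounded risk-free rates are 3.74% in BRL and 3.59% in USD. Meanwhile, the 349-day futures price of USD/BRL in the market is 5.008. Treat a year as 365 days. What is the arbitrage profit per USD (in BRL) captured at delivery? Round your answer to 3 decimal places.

0.143 per USD (in BRL)

Fair futures: F* = S·e^(carry·T), with carry = (r_BRL − r_USD) = 0.0374 − 0.0359 = 0.0015
F* = 5.144 · e^(0.0015 × 349/365) = 5.144 · e^0.001434 = 5.144 × 1.001435 = 5.1514
Market 5.008 < fair 5.1514: forward underpriced → reverse cash-and-carry (short spot, go long the forward).
At maturity, profit = |F_mkt − F*| = |5.008 − 5.1514| = 0.143 per USD (in BRL)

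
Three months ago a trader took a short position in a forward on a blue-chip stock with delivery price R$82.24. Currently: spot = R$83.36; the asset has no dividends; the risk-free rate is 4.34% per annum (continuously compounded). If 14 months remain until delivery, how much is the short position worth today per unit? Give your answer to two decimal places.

-R$5.18

Current fair forward for the remaining 14 months: F = S·e^(r·T), r = 0.0434
F = 83.36 · e^(0.0434 × 14/12) = 83.36 × 1.051937 = 87.6895
Value of long forward = (F − K)·e^(−rT) = (87.6895 − 82.24) · e^(−0.0434·14/12)
= 5.4495 × 0.950627 = 5.18
Short position value = −(long value) = -R$5.18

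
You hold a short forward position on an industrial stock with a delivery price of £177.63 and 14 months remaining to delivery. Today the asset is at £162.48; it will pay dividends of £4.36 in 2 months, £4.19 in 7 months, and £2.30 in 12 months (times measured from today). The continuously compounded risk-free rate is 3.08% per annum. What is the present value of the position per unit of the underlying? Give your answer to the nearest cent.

£19.56

PV(remaining dividends) I = 4.36·e^(−0.0308·2/12) + 4.19·e^(−0.0308·7/12) + 2.30·e^(−0.0308·12/12) = 10.6833
Current forward F = (S − I)·e^(rT) = (162.48 − 10.6833)·e^(0.0308·14/12) = 151.7967 × 1.036587 = 157.3505
Value (long) = (F − K)·e^(−rT) = (157.3505 − 177.63) × 0.964705 = -19.5637
Short position value = −(long value) = £19.56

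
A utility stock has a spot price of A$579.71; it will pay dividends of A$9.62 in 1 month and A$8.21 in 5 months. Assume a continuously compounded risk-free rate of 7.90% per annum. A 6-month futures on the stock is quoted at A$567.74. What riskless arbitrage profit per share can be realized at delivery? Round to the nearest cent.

PV(dividends) I = 9.62·e^(−0.0790·1/12) + 8.21·e^(−0.0790·5/12) = 17.5010
Fair futures F* = (S − I)·e^(rT) = (579.71 − 17.5010)·e^0.039500 = 562.2090 × 1.040290 = 584.8604
Market A$567.74 < fair 584.8604: forward underpriced → reverse cash-and-carry (short the stock, invest proceeds at r, pay the dividends, go long the forward).
Profit at T = |F_mkt − F*| = |567.74 − 584.8604| = A$17.12 per share

A$17.12 per share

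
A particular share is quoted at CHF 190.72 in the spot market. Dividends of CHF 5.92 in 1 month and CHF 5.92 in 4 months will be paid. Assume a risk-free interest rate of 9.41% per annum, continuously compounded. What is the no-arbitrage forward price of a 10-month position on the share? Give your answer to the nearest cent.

PV(dividends) I = 5.92·e^(−0.0941·1/12) + 5.92·e^(−0.0941·4/12)
I = 5.8738 + 5.7372 = 11.6110
F = (S − I)·e^(rT) = (190.72 − 11.6110) · e^(0.0941·10/12)
= 179.1090 · e^0.078417 = 179.1090 × 1.081574 = CHF 193.72

CHF 193.72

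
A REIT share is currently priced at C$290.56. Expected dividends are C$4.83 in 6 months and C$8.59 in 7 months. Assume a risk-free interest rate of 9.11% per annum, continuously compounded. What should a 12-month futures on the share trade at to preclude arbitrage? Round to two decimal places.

C$304.30

PV(dividends) I = 4.83·e^(−0.0911·6/12) + 8.59·e^(−0.0911·7/12)
I = 4.6149 + 8.1454 = 12.7603
F = (S − I)·e^(rT) = (290.56 − 12.7603) · e^(0.0911·12/12)
= 277.7997 · e^0.091100 = 277.7997 × 1.095379 = C$304.30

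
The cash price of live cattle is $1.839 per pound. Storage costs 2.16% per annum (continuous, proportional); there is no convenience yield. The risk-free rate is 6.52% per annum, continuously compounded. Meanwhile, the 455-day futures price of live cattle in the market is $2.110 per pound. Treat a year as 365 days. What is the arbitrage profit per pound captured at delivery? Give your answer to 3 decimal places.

$0.061 per pound

Fair futures: F* = S·e^(carry·T), with carry = (r + u) = 0.0652 + 0.0216 = 0.0868
F* = 1.839 · e^(0.0868 × 455/365) = 1.839 · e^0.108203 = 1.839 × 1.114274 = $2.0491
Market $2.110 > fair $2.0491: forward overpriced → cash-and-carry (buy spot, short the forward).
At maturity, profit = |F_mkt − F*| = |2.110 − 2.0491| = $0.061 per pound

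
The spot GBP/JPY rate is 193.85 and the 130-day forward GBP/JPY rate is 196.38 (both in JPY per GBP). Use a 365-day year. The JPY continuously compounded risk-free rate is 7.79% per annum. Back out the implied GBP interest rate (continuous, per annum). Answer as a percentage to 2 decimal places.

F = S·e^((r_JPY − r_GBP)T) ⇒ r_GBP = r_JPY − ln(F/S)/T
ln(196.38/193.85) = 0.012967; /(130/365) = 0.036407
r_GBP = 0.0779 − 0.036407 = 0.041493
r_GBP = 4.15%

4.15%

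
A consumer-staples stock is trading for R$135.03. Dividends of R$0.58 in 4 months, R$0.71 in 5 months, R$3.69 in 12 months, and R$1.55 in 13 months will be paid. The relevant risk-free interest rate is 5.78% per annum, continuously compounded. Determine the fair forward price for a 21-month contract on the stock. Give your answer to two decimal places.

PV(dividends) I = 0.58·e^(−0.0578·4/12) + 0.71·e^(−0.0578·5/12) + 3.69·e^(−0.0578·12/12) + 1.55·e^(−0.0578·13/12)
I = 0.5689 + 0.6931 + 3.4828 + 1.4559 = 6.2007
F = (S − I)·e^(rT) = (135.03 − 6.2007) · e^(0.0578·21/12)
= 128.8293 · e^0.101150 = 128.8293 × 1.106443 = R$142.54

R$142.54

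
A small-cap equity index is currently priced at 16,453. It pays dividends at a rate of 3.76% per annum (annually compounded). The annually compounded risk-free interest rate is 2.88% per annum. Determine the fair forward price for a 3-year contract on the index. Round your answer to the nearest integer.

16,038

F = S · (1+r)^T / (1+q)^T
= 16453 × 1.088912 / 1.117094 = 16453 × 0.974772
F = 16,038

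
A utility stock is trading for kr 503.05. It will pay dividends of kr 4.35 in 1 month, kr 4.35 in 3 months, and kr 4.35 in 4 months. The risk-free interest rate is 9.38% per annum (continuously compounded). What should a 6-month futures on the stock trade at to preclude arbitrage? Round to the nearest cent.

kr 513.81

PV(dividends) I = 4.35·e^(−0.0938·1/12) + 4.35·e^(−0.0938·3/12) + 4.35·e^(−0.0938·4/12)
I = 4.3161 + 4.2492 + 4.2161 = 12.7814
F = (S − I)·e^(rT) = (503.05 − 12.7814) · e^(0.0938·6/12)
= 490.2686 · e^0.046900 = 490.2686 × 1.048017 = kr 513.81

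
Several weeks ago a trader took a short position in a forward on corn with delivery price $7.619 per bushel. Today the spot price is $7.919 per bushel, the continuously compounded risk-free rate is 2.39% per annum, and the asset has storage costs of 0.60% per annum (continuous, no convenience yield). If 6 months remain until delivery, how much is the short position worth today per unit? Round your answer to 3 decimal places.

Current fair forward for the remaining 6 months: F = S·e^((r + u)·T), (r + u) = 0.0239 + 0.0060 = 0.0299
F = 7.919 · e^(0.0299 × 6/12) = 7.919 × 1.015062 = 8.0383
Value of long forward = (F − K)·e^(−rT) = (8.0383 − 7.619) · e^(−0.0239·6/12)
= 0.4193 × 0.988121 = 0.414
Short position value = −(long value) = -$0.414

-$0.414 per bushel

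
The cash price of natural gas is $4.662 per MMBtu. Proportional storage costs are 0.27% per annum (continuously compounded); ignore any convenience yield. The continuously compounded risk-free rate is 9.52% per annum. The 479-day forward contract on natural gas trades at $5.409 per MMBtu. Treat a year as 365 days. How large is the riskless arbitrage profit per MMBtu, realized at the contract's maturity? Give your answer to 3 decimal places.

$0.108 per MMBtu

Fair forward: F* = S·e^(carry·T), with carry = (r + u) = 0.0952 + 0.0027 = 0.0979
F* = 4.662 · e^(0.0979 × 479/365) = 4.662 · e^0.128477 = 4.662 × 1.137095 = $5.3011
Market $5.409 > fair $5.3011: forward overpriced → cash-and-carry (buy spot, short the forward).
At maturity, profit = |F_mkt − F*| = |5.409 − 5.3011| = $0.108 per MMBtu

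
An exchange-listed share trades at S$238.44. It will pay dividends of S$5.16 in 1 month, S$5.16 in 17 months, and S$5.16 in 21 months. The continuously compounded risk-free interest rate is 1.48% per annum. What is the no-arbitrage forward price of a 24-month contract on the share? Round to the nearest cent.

S$229.91

PV(dividends) I = 5.16·e^(−0.0148·1/12) + 5.16·e^(−0.0148·17/12) + 5.16·e^(−0.0148·21/12)
I = 5.1536 + 5.0529 + 5.0281 = 15.2346
F = (S − I)·e^(rT) = (238.44 − 15.2346) · e^(0.0148·24/12)
= 223.2054 · e^0.029600 = 223.2054 × 1.030042 = S$229.91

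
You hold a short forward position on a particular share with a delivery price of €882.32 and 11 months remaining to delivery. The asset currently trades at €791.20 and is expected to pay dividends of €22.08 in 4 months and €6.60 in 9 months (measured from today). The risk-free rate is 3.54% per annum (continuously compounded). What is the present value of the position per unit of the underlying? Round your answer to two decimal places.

PV(remaining dividends) I = 22.08·e^(−0.0354·4/12) + 6.60·e^(−0.0354·9/12) = 28.2481
Current forward F = (S − I)·e^(rT) = (791.20 − 28.2481)·e^(0.0354·11/12) = 762.9519 × 1.032982 = 788.1156
Value (long) = (F − K)·e^(−rT) = (788.1156 − 882.32) × 0.968071 = -91.1965
Short position value = −(long value) = €91.20

€91.20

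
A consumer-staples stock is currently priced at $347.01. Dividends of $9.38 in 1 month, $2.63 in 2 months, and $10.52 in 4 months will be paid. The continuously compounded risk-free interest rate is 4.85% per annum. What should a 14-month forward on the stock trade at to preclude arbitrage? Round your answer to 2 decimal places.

PV(dividends) I = 9.38·e^(−0.0485·1/12) + 2.63·e^(−0.0485·2/12) + 10.52·e^(−0.0485·4/12)
I = 9.3422 + 2.6088 + 10.3513 = 22.3023
F = (S − I)·e^(rT) = (347.01 − 22.3023) · e^(0.0485·14/12)
= 324.7077 · e^0.056583 = 324.7077 × 1.058214 = $343.61

$343.61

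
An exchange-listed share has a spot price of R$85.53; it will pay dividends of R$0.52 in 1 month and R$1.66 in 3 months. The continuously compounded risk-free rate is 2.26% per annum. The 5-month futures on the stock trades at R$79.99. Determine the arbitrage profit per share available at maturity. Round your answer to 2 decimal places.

PV(dividends) I = 0.52·e^(−0.0226·1/12) + 1.66·e^(−0.0226·3/12) = 2.1697
Fair futures F* = (S − I)·e^(rT) = (85.53 − 2.1697)·e^0.009417 = 83.3603 × 1.009461 = 84.1490
Market R$79.99 < fair 84.1490: forward underpriced → reverse cash-and-carry (short the stock, invest proceeds at r, pay the dividends, go long the forward).
Profit at T = |F_mkt − F*| = |79.99 − 84.1490| = R$4.16 per share

R$4.16 per share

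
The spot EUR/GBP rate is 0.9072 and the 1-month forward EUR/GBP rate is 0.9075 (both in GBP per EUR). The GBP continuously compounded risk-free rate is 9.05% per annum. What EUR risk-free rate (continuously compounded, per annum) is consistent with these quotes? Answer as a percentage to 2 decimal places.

F = S·e^((r_GBP − r_EUR)T) ⇒ r_EUR = r_GBP − ln(F/S)/T
ln(0.9075/0.9072) = 0.000331; /(1/12) = 0.003972
r_EUR = 0.0905 − 0.003972 = 0.086528
r_EUR = 8.65%

8.65%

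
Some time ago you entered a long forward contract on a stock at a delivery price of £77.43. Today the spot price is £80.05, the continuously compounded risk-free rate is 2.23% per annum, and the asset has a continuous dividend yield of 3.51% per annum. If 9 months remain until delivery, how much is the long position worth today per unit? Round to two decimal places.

£1.82

Current fair forward for the remaining 9 months: F = S·e^((r − q)·T), (r − q) = 0.0223 − 0.0351 = -0.0128
F = 80.05 · e^(-0.0128 × 9/12) = 80.05 × 0.990446 = 79.2852
Value of long forward = (F − K)·e^(−rT) = (79.2852 − 77.43) · e^(−0.0223·9/12)
= 1.8552 × 0.983414 = 1.82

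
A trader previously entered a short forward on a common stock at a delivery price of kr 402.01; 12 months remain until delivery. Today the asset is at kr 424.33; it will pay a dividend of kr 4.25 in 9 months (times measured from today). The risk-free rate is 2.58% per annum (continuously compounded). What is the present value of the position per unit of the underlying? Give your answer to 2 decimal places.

-kr 28.39

PV(remaining dividends) I = 4.25·e^(−0.0258·9/12) = 4.1686
Current forward F = (S − I)·e^(rT) = (424.33 − 4.1686)·e^(0.0258·12/12) = 420.1614 × 1.026136 = 431.1427
Value (long) = (F − K)·e^(−rT) = (431.1427 − 402.01) × 0.974530 = 28.3907
Short position value = −(long value) = -kr 28.39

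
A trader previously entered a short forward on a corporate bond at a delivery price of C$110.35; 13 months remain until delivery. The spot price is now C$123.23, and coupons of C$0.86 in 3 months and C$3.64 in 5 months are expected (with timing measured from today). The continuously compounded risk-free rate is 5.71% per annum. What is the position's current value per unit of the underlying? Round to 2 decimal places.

-C$15.10

PV(remaining coupons) I = 0.86·e^(−0.0571·3/12) + 3.64·e^(−0.0571·5/12) = 4.4022
Current forward F = (S − I)·e^(rT) = (123.23 − 4.4022)·e^(0.0571·13/12) = 118.8278 × 1.063812 = 126.4104
Value (long) = (F − K)·e^(−rT) = (126.4104 − 110.35) × 0.940016 = 15.0970
Short position value = −(long value) = -C$15.10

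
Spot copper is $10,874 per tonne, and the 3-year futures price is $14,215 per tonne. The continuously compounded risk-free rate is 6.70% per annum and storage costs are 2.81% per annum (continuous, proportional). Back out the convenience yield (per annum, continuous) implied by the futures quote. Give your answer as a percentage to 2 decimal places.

0.58%

F = S·e^((r+u−y)T) ⇒ (r+u−y) = ln(F/S)/T
ln(14215/10874) = 0.267923; /T ⇒ 0.089308
y = r + u − ln(F/S)/T = 0.0670 + 0.0281 − 0.089308 = 0.005792
y = 0.58%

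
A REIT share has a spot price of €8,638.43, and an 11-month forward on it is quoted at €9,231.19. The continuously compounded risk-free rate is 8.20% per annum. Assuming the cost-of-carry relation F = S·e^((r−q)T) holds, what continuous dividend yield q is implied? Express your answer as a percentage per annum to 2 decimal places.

From F = S·e^((r−q)T): (r − q) = ln(F/S)/T
ln(9231.19/8638.43) = ln(1.068619) = 0.066367
(r − q) = 0.066367 / (11/12) = 0.072400
q = r − ln(F/S)/T = 0.0820 − 0.072400 = 0.009600
q = 0.96%

0.96%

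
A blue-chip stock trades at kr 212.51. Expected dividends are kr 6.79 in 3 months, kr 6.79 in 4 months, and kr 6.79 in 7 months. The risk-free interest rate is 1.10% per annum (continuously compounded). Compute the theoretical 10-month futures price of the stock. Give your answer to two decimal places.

PV(dividends) I = 6.79·e^(−0.0110·3/12) + 6.79·e^(−0.0110·4/12) + 6.79·e^(−0.0110·7/12)
I = 6.7714 + 6.7651 + 6.7466 = 20.2831
F = (S − I)·e^(rT) = (212.51 − 20.2831) · e^(0.0110·10/12)
= 192.2269 · e^0.009167 = 192.2269 × 1.009209 = kr 194.00

kr 194.00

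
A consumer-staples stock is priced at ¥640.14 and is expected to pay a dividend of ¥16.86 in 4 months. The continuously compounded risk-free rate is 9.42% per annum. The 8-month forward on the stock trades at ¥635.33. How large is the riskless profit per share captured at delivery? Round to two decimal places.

¥28.90 per share

PV(dividends) I = 16.86·e^(−0.0942·4/12) = 16.3388
Fair forward F* = (S − I)·e^(rT) = (640.14 − 16.3388)·e^0.062800 = 623.8012 × 1.064814 = 664.2323
Market ¥635.33 < fair 664.2323: forward underpriced → reverse cash-and-carry (short the stock, invest proceeds at r, pay the dividends, go long the forward).
Profit at T = |F_mkt − F*| = |635.33 − 664.2323| = ¥28.90 per share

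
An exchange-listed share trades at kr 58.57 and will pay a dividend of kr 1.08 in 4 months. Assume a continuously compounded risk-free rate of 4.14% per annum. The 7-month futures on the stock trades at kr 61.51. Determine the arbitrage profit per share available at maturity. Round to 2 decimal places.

kr 2.60 per share

PV(dividends) I = 1.08·e^(−0.0414·4/12) = 1.0652
Fair futures F* = (S − I)·e^(rT) = (58.57 − 1.0652)·e^0.024150 = 57.5048 × 1.024444 = 58.9104
Market kr 61.51 > fair 58.9104: forward overpriced → cash-and-carry (borrow at r, buy the stock and collect the dividends, short the forward).
Profit at T = |F_mkt − F*| = |61.51 − 58.9104| = kr 2.60 per share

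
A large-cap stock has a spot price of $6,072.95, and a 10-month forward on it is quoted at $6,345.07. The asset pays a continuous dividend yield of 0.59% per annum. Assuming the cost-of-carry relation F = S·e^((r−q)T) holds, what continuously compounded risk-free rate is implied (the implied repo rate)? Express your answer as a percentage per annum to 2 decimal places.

From F = S·e^((r−q)T): (r − q) = ln(F/S)/T
ln(6345.07/6072.95) = ln(1.044809) = 0.043834
(r − q) = 0.043834 / (10/12) = 0.052601
r = ln(F/S)/T + q = 0.052601 + 0.0059 = 0.058501
r = 5.85%

5.85%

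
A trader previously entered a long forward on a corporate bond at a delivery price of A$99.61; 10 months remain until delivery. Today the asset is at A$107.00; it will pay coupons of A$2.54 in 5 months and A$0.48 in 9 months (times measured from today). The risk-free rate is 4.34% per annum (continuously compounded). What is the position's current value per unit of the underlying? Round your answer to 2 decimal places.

A$7.97

PV(remaining coupons) I = 2.54·e^(−0.0434·5/12) + 0.48·e^(−0.0434·9/12) = 2.9591
Current forward F = (S − I)·e^(rT) = (107.00 − 2.9591)·e^(0.0434·10/12) = 104.0409 × 1.036829 = 107.8726
Value (long) = (F − K)·e^(−rT) = (107.8726 − 99.61) × 0.964480 = 7.9691
Value = A$7.97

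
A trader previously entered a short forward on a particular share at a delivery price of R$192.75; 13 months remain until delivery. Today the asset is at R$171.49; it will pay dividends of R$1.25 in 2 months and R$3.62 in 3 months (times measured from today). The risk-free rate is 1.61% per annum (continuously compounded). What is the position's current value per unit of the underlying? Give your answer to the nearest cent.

R$22.78

PV(remaining dividends) I = 1.25·e^(−0.0161·2/12) + 3.62·e^(−0.0161·3/12) = 4.8521
Current forward F = (S − I)·e^(rT) = (171.49 − 4.8521)·e^(0.0161·13/12) = 166.6379 × 1.017595 = 169.5699
Value (long) = (F − K)·e^(−rT) = (169.5699 − 192.75) × 0.982710 = -22.7793
Short position value = −(long value) = R$22.78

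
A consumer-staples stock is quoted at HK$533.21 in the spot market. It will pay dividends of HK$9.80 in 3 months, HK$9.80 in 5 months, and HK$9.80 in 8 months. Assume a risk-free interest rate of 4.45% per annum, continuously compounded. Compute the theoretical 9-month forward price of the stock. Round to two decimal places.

PV(dividends) I = 9.80·e^(−0.0445·3/12) + 9.80·e^(−0.0445·5/12) + 9.80·e^(−0.0445·8/12)
I = 9.6916 + 9.6200 + 9.5135 = 28.8251
F = (S − I)·e^(rT) = (533.21 − 28.8251) · e^(0.0445·9/12)
= 504.3849 · e^0.033375 = 504.3849 × 1.033938 = HK$521.50

HK$521.50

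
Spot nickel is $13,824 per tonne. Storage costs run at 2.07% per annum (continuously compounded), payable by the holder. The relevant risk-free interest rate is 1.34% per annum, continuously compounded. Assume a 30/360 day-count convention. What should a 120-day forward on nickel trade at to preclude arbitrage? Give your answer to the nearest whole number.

Net carry = r + u − y = 0.0134 + 0.0207 − 0.0000 = 0.0341
F = S·e^((r+u−y)T) = 13824 · e^(0.0341 × 120/360) = 13824 · e^0.011367
= 13824 × 1.011432 = $13,982 per tonne

$13,982 per tonne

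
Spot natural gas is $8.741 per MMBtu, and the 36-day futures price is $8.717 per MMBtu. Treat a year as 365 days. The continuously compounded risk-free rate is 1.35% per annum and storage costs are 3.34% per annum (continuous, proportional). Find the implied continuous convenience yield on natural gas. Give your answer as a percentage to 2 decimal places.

F = S·e^((r+u−y)T) ⇒ (r+u−y) = ln(F/S)/T
ln(8.717/8.741) = -0.002749; /T ⇒ -0.027872
y = r + u − ln(F/S)/T = 0.0135 + 0.0334 + 0.027872 = 0.074772
y = 7.48%

7.48%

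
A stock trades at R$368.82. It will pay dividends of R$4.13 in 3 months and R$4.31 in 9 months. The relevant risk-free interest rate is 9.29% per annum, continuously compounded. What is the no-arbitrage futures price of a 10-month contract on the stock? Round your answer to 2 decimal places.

R$389.80

PV(dividends) I = 4.13·e^(−0.0929·3/12) + 4.31·e^(−0.0929·9/12)
I = 4.0352 + 4.0199 = 8.0551
F = (S − I)·e^(rT) = (368.82 − 8.0551) · e^(0.0929·10/12)
= 360.7649 · e^0.077417 = 360.7649 × 1.080493 = R$389.80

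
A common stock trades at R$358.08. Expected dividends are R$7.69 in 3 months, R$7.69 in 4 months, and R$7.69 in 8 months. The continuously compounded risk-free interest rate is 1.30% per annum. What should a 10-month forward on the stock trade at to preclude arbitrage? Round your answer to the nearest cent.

R$338.78

PV(dividends) I = 7.69·e^(−0.0130·3/12) + 7.69·e^(−0.0130·4/12) + 7.69·e^(−0.0130·8/12)
I = 7.6650 + 7.6567 + 7.6236 = 22.9453
F = (S − I)·e^(rT) = (358.08 − 22.9453) · e^(0.0130·10/12)
= 335.1347 · e^0.010833 = 335.1347 × 1.010892 = R$338.78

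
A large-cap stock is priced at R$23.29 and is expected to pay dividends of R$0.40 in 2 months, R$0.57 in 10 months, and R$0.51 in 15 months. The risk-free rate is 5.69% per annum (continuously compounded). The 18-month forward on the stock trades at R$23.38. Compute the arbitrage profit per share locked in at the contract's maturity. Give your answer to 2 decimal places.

PV(dividends) I = 0.40·e^(−0.0569·2/12) + 0.57·e^(−0.0569·10/12) + 0.51·e^(−0.0569·15/12) = 1.4148
Fair forward F* = (S − I)·e^(rT) = (23.29 − 1.4148)·e^0.085350 = 21.8752 × 1.089098 = 23.8242
Market R$23.38 < fair 23.8242: forward underpriced → reverse cash-and-carry (short the stock, invest proceeds at r, pay the dividends, go long the forward).
Profit at T = |F_mkt − F*| = |23.38 − 23.8242| = R$0.44 per share

R$0.44 per share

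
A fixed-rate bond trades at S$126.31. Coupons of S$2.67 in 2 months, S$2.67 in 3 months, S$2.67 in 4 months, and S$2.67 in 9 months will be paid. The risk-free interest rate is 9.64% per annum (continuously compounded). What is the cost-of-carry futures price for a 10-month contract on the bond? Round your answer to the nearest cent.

S$125.71

PV(coupons) I = 2.67·e^(−0.0964·2/12) + 2.67·e^(−0.0964·3/12) + 2.67·e^(−0.0964·4/12) + 2.67·e^(−0.0964·9/12)
I = 2.6274 + 2.6064 + 2.5856 + 2.4838 = 10.3032
F = (S − I)·e^(rT) = (126.31 − 10.3032) · e^(0.0964·10/12)
= 116.0068 · e^0.080333 = 116.0068 × 1.083648 = S$125.71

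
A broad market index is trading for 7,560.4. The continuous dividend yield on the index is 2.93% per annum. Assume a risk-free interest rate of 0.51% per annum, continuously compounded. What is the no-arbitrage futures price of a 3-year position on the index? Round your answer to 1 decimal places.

F = S·e^((r − q)T) = 7560.4 · e^((0.0051 − 0.0293) × 3)
= 7560.4 · e^-0.072600 = 7560.4 × 0.929973
F = 7,031.0

7,031.0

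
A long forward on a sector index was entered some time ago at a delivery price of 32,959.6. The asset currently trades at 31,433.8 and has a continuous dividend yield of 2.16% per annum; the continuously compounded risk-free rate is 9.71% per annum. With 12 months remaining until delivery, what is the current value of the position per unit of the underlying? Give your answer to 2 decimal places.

Current fair forward for the remaining 12 months: F = S·e^((r − q)·T), (r − q) = 0.0971 − 0.0216 = 0.0755
F = 31433.8 · e^(0.0755 × 12/12) = 31433.8 × 1.07842323 = 33898.9401
Value of long forward = (F − K)·e^(−rT) = (33898.9401 − 32959.6) · e^(−0.0971·12/12)
= 939.3401 × 0.90746526 = 852.42

852.42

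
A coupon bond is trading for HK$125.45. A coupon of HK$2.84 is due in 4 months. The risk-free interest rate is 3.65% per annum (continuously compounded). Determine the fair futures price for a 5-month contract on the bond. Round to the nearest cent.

HK$124.52

PV(coupons) I = 2.84·e^(−0.0365·4/12)
I = 2.8057
F = (S − I)·e^(rT) = (125.45 − 2.8057) · e^(0.0365·5/12)
= 122.6443 · e^0.015208 = 122.6443 × 1.015324 = HK$124.52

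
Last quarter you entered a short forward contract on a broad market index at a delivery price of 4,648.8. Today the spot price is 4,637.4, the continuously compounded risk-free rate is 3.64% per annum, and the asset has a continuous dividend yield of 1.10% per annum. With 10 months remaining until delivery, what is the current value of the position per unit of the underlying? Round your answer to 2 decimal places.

-85.18

Current fair forward for the remaining 10 months: F = S·e^((r − q)·T), (r − q) = 0.0364 − 0.0110 = 0.0254
F = 4637.4 · e^(0.0254 × 10/12) = 4637.4 × 1.02139227 = 4736.6045
Value of long forward = (F − K)·e^(−rT) = (4736.6045 − 4648.8) · e^(−0.0364·10/12)
= 87.8045 × 0.97012211 = 85.18
Short position value = −(long value) = -85.18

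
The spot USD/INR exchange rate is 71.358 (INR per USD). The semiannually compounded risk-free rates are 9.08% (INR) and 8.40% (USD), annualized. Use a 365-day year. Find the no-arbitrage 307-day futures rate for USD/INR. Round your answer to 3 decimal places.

By covered interest parity, F = S · (1+r_INR/2)^(2T) / (1+r_USD/2)^(2T)
= 71.358 × 1.077549 / 1.071660 = 71.358 × 1.005495
F = 71.750 INR per USD

71.750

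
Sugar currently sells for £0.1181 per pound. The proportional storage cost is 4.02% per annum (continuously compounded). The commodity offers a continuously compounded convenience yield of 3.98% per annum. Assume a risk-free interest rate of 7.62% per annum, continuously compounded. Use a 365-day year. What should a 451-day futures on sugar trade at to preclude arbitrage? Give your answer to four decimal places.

Net carry = r + u − y = 0.0762 + 0.0402 − 0.0398 = 0.0766
F = S·e^((r+u−y)T) = 0.1181 · e^(0.0766 × 451/365) = 0.1181 · e^0.094648
= 0.1181 × 1.099272 = £0.1298 per pound

£0.1298 per pound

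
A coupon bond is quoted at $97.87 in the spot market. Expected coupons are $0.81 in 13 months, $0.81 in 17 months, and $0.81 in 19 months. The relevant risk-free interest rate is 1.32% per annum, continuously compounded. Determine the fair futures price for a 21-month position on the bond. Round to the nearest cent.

PV(coupons) I = 0.81·e^(−0.0132·13/12) + 0.81·e^(−0.0132·17/12) + 0.81·e^(−0.0132·19/12)
I = 0.7985 + 0.7950 + 0.7932 = 2.3867
F = (S − I)·e^(rT) = (97.87 − 2.3867) · e^(0.0132·21/12)
= 95.4833 · e^0.023100 = 95.4833 × 1.023369 = $97.71

$97.71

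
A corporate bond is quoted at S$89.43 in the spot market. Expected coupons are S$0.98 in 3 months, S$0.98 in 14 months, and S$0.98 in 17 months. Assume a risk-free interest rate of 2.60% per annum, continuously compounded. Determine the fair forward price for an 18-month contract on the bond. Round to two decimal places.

PV(coupons) I = 0.98·e^(−0.0260·3/12) + 0.98·e^(−0.0260·14/12) + 0.98·e^(−0.0260·17/12)
I = 0.9737 + 0.9507 + 0.9446 = 2.8690
F = (S − I)·e^(rT) = (89.43 − 2.8690) · e^(0.0260·18/12)
= 86.5610 · e^0.039000 = 86.5610 × 1.039770 = S$90.00

S$90.00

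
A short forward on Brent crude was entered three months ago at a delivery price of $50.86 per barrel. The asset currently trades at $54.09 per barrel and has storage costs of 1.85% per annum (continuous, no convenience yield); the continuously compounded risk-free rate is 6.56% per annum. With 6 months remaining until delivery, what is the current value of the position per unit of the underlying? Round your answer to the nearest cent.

-$5.37 per barrel

Current fair forward for the remaining 6 months: F = S·e^((r + u)·T), (r + u) = 0.0656 + 0.0185 = 0.0841
F = 54.09 · e^(0.0841 × 6/12) = 54.09 × 1.042947 = 56.4130
Value of long forward = (F − K)·e^(−rT) = (56.4130 − 50.86) · e^(−0.0656·6/12)
= 5.5530 × 0.967732 = 5.37
Short position value = −(long value) = -$5.37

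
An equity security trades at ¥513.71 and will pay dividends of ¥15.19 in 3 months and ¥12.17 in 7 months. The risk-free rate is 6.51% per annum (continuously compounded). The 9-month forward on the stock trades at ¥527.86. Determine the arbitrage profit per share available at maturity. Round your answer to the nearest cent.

¥16.44 per share

PV(dividends) I = 15.19·e^(−0.0651·3/12) + 12.17·e^(−0.0651·7/12) = 26.6613
Fair forward F* = (S − I)·e^(rT) = (513.71 − 26.6613)·e^0.048825 = 487.0487 × 1.050037 = 511.4192
Market ¥527.86 > fair 511.4192: forward overpriced → cash-and-carry (borrow at r, buy the stock and collect the dividends, short the forward).
Profit at T = |F_mkt − F*| = |527.86 − 511.4192| = ¥16.44 per share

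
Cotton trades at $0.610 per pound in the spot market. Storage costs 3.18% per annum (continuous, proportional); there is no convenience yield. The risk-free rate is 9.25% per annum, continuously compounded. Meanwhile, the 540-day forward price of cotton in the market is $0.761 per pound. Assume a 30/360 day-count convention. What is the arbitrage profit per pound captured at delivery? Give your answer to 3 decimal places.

$0.026 per pound

Fair forward: F* = S·e^(carry·T), with carry = (r + u) = 0.0925 + 0.0318 = 0.1243
F* = 0.610 · e^(0.1243 × 540/360) = 0.610 · e^0.186450 = 0.610 × 1.204964 = $0.7350
Market $0.761 > fair $0.7350: forward overpriced → cash-and-carry (buy spot, short the forward).
At maturity, profit = |F_mkt − F*| = |0.761 − 0.7350| = $0.026 per pound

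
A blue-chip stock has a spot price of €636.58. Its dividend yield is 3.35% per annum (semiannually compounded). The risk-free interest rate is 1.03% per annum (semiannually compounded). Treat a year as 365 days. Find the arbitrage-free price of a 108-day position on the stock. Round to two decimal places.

€632.27

F = S · (1+r/2)^(2T) / (1+q/2)^(2T)
= 636.58 × 1.003044 / 1.009879 = 636.58 × 0.993232
F = €632.27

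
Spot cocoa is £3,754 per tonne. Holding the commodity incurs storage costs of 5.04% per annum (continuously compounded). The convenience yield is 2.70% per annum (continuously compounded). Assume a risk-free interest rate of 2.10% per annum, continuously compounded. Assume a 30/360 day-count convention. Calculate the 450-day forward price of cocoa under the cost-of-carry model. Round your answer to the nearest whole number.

Net carry = r + u − y = 0.0210 + 0.0504 − 0.0270 = 0.0444
F = S·e^((r+u−y)T) = 3754 · e^(0.0444 × 450/360) = 3754 · e^0.055500
= 3754 × 1.057069 = £3,968 per tonne

£3,968 per tonne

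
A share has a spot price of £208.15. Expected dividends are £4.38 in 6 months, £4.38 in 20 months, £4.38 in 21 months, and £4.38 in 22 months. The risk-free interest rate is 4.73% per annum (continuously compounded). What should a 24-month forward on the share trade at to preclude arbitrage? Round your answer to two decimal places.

PV(dividends) I = 4.38·e^(−0.0473·6/12) + 4.38·e^(−0.0473·20/12) + 4.38·e^(−0.0473·21/12) + 4.38·e^(−0.0473·22/12)
I = 4.2776 + 4.0480 + 4.0320 + 4.0162 = 16.3738
F = (S − I)·e^(rT) = (208.15 − 16.3738) · e^(0.0473·24/12)
= 191.7762 · e^0.094600 = 191.7762 × 1.099219 = £210.80

£210.80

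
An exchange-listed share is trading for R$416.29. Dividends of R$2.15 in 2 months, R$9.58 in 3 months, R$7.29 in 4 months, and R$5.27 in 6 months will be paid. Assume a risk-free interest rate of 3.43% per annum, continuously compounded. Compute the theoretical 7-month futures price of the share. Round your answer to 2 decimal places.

PV(dividends) I = 2.15·e^(−0.0343·2/12) + 9.58·e^(−0.0343·3/12) + 7.29·e^(−0.0343·4/12) + 5.27·e^(−0.0343·6/12)
I = 2.1377 + 9.4982 + 7.2071 + 5.1804 = 24.0234
F = (S − I)·e^(rT) = (416.29 − 24.0234) · e^(0.0343·7/12)
= 392.2666 · e^0.020008 = 392.2666 × 1.020210 = R$400.19

R$400.19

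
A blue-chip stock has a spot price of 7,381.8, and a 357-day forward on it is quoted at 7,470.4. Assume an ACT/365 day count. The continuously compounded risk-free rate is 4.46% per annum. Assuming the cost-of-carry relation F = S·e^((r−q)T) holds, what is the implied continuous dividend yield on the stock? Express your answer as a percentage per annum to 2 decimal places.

3.24%

From F = S·e^((r−q)T): (r − q) = ln(F/S)/T
ln(7470.4/7381.8) = ln(1.012002) = 0.011931
(r − q) = 0.011931 / (357/365) = 0.012198
q = r − ln(F/S)/T = 0.0446 − 0.012198 = 0.032402
q = 3.24%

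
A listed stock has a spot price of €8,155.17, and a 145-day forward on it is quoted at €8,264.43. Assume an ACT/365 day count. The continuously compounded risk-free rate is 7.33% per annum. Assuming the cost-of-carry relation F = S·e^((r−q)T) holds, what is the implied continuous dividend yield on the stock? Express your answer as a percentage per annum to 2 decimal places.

3.98%

From F = S·e^((r−q)T): (r − q) = ln(F/S)/T
ln(8264.43/8155.17) = ln(1.013398) = 0.013309
(r − q) = 0.013309 / (145/365) = 0.033502
q = r − ln(F/S)/T = 0.0733 − 0.033502 = 0.039798
q = 3.98%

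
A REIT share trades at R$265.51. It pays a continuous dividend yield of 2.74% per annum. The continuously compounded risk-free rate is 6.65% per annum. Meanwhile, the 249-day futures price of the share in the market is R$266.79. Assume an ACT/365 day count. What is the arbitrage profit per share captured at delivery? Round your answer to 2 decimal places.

Fair futures: F* = S·e^(carry·T), with carry = (r − q) = 0.0665 − 0.0274 = 0.0391
F* = 265.51 · e^(0.0391 × 249/365) = 265.51 · e^0.026674 = 265.51 × 1.027033 = R$272.6875
Market R$266.79 < fair R$272.6875: forward underpriced → reverse cash-and-carry (short spot, go long the forward).
At maturity, profit = |F_mkt − F*| = |266.79 − 272.6875| = R$5.90 per share

R$5.90 per share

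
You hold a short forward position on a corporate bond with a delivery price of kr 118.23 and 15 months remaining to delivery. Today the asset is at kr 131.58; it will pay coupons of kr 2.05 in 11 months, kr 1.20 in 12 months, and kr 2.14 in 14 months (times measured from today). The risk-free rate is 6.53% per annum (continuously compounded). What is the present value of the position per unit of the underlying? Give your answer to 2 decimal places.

PV(remaining coupons) I = 2.05·e^(−0.0653·11/12) + 1.20·e^(−0.0653·12/12) + 2.14·e^(−0.0653·14/12) = 5.0381
Current forward F = (S − I)·e^(rT) = (131.58 − 5.0381)·e^(0.0653·15/12) = 126.5419 × 1.085049 = 137.3042
Value (long) = (F − K)·e^(−rT) = (137.3042 − 118.23) × 0.921618 = 17.5791
Short position value = −(long value) = -kr 17.58

-kr 17.58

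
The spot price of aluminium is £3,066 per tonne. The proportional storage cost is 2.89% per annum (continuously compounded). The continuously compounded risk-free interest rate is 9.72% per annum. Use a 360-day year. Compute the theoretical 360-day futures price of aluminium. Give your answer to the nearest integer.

Net carry = r + u − y = 0.0972 + 0.0289 − 0.0000 = 0.1261
F = S·e^((r+u−y)T) = 3066 · e^(0.1261 × 360/360) = 3066 · e^0.126100
= 3066 × 1.134396 = £3,478 per tonne

£3,478 per tonne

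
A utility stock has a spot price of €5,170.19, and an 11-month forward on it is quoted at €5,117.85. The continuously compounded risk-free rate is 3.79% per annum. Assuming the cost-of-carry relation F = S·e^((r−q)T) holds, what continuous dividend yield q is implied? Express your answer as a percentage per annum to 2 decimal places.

From F = S·e^((r−q)T): (r − q) = ln(F/S)/T
ln(5117.85/5170.19) = ln(0.989877) = -0.010175
(r − q) = -0.010175 / (11/12) = -0.011100
q = r − ln(F/S)/T = 0.0379 + 0.011100 = 0.049000
q = 4.90%

4.90%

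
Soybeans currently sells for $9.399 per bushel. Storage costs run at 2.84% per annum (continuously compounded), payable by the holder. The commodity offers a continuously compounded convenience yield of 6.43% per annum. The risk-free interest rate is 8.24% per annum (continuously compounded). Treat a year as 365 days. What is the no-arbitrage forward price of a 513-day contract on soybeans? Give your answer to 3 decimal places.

Net carry = r + u − y = 0.0824 + 0.0284 − 0.0643 = 0.0465
F = S·e^((r+u−y)T) = 9.399 · e^(0.0465 × 513/365) = 9.399 · e^0.065355
= 9.399 × 1.067538 = $10.034 per bushel

$10.034 per bushel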